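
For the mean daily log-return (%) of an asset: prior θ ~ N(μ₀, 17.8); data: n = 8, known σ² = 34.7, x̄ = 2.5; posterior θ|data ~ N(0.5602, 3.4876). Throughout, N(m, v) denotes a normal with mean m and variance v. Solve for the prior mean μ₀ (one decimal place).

With known observation variance, the Normal–Normal posterior has precision τ_n = τ₀ + n/σ² and mean μ_n = (τ₀μ₀ + (n/σ²)x̄)/τ_n.
Here τ₀ = 1/17.8 = 0.056180 and τ_data = 8/34.7 = 0.230548, so τ_n = 0.286728.
Rearranging for μ₀: μ₀ = (μ_n·τ_n − τ_data·x̄)/τ₀ = (0.5602·0.286728 − 0.230548·2.5) / 0.056180 = -0.415745/0.056180 ≈ -7.4.

μ₀ = -7.4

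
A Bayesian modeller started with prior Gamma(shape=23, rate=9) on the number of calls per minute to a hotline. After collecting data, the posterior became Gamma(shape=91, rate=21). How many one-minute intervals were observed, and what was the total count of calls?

Gamma–Poisson conjugacy: posterior shape = α + Σxᵢ, posterior rate = β + n.
Matching: Σxᵢ = 91 − 23 = 68 and n = 21 − 9 = 12.

n = 12 one-minute intervals with total 68 calls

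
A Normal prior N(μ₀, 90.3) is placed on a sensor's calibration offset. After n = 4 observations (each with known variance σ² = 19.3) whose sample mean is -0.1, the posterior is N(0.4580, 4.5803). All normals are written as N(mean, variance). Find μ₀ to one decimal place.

μ₀ = 10.9

With known observation variance, the Normal–Normal posterior has precision τ_n = τ₀ + n/σ² and mean μ_n = (τ₀μ₀ + (n/σ²)x̄)/τ_n.
Here τ₀ = 1/90.3 = 0.011074 and τ_data = 4/19.3 = 0.207254, so τ_n = 0.218328.
Rearranging for μ₀: μ₀ = (μ_n·τ_n − τ_data·x̄)/τ₀ = (0.4580·0.218328 − 0.207254·-0.1) / 0.011074 = 0.120720/0.011074 ≈ 10.9.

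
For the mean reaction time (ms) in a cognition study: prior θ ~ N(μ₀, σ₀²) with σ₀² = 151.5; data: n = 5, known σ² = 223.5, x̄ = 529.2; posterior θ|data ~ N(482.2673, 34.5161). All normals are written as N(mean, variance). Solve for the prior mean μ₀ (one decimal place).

The posterior mean is a precision-weighted average: μ_n = (τ₀μ₀ + τ_data·x̄)/(τ₀+τ_data), with τ₀=1/σ₀² and τ_data=n/σ².
Here τ₀ = 1/151.5 = 0.006601 and τ_data = 5/223.5 = 0.022371, so τ_n = 0.028972.
Rearranging for μ₀: μ₀ = (μ_n·τ_n − τ_data·x̄)/τ₀ = (482.2673·0.028972 − 0.022371·529.2) / 0.006601 = 2.133515/0.006601 ≈ 323.2.

μ₀ = 323.2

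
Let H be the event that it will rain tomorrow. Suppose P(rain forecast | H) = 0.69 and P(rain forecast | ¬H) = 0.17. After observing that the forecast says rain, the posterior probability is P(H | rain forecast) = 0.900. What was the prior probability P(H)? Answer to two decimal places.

P(H) = 0.69

Bayes' rule in odds form gives O(H|E) = O(H)·[P(E|H)/P(E|¬H)], hence O(H) = O(H|E)/LR.
Posterior odds = 0.900/(1−0.900) = 9.0000. LR = 0.69/0.17 = 4.0588.
Prior odds = 9.0000/4.0588 = 2.2174, so P(H) = 2.2174/(1+2.2174) ≈ 0.69.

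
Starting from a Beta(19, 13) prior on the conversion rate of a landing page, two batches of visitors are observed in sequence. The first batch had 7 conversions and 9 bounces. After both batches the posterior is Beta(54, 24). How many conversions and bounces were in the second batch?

Sequential conjugate updates are equivalent to a single update on the pooled data, so total successes = posterior α − prior α and total failures = posterior β − prior β.
Total across both batches: 54−19=35 conversions, 24−13=11 bounces.
Subtract the first batch: 35−7=28 conversions and 11−9=2 bounces.

28 conversions and 2 bounces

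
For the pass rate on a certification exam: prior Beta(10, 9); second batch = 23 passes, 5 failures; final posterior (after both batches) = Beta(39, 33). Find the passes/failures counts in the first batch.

6 passes and 19 failures

Sequential conjugate updates are equivalent to a single update on the pooled data, so total successes = posterior α − prior α and total failures = posterior β − prior β.
Total across both batches: 39−10=29 passes, 33−9=24 failures.
Subtract the second batch: 29−23=6 passes and 24−5=19 failures.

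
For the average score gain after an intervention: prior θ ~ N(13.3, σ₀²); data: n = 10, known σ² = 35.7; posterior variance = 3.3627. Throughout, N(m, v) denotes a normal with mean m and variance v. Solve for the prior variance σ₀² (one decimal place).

σ₀² = 57.9

For the Normal–Normal model with known σ², precisions add: τ_n = τ₀ + n/σ².
So 1/σ₀² = 1/3.3627 − 10/35.7 = 0.297380 − 0.280112 = 0.017268.
Hence σ₀² = 1/0.017268 ≈ 57.9.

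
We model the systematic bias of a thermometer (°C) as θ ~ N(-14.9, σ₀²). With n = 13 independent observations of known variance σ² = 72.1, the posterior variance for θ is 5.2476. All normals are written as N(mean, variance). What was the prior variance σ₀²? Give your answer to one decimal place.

σ₀² = 97.5

For the Normal–Normal model with known σ², precisions add: τ_n = τ₀ + n/σ².
So 1/σ₀² = 1/5.2476 − 13/72.1 = 0.190563 − 0.180305 = 0.010258.
Hence σ₀² = 1/0.010258 ≈ 97.5.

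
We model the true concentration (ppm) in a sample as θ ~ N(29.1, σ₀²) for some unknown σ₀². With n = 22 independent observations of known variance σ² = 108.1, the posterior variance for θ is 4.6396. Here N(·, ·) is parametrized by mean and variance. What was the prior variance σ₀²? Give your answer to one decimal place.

σ₀² = 83.2

For the Normal–Normal model with known σ², precisions add: τ_n = τ₀ + n/σ².
So 1/σ₀² = 1/4.6396 − 22/108.1 = 0.215536 − 0.203515 = 0.012021.
Hence σ₀² = 1/0.012021 ≈ 83.2.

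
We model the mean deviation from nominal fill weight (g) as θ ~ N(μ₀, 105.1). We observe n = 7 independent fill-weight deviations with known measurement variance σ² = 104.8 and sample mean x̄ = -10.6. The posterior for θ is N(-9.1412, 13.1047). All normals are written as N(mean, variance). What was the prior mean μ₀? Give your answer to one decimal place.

μ₀ = 1.1

The posterior mean is a precision-weighted average: μ_n = (τ₀μ₀ + τ_data·x̄)/(τ₀+τ_data), with τ₀=1/σ₀² and τ_data=n/σ².
Here τ₀ = 1/105.1 = 0.009515 and τ_data = 7/104.8 = 0.066794, so τ_n = 0.076309.
Rearranging for μ₀: μ₀ = (μ_n·τ_n − τ_data·x̄)/τ₀ = (-9.1412·0.076309 − 0.066794·-10.6) / 0.009515 = 0.010461/0.009515 ≈ 1.1.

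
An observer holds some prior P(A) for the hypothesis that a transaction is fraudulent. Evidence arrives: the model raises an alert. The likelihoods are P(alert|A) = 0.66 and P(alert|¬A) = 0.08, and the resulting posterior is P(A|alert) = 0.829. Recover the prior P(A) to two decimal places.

Bayes' rule in odds form gives O(A|E) = O(A)·[P(E|A)/P(E|¬A)], hence O(A) = O(A|E)/LR.
Posterior odds = 0.829/(1−0.829) = 4.8480. LR = 0.66/0.08 = 8.2500.
Prior odds = 4.8480/8.2500 = 0.5876, so P(A) = 0.5876/(1+0.5876) ≈ 0.37.

P(A) = 0.37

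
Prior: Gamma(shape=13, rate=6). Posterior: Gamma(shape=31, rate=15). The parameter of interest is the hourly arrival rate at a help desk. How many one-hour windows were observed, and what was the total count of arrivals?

Gamma–Poisson conjugacy: posterior shape = α + Σxᵢ, posterior rate = β + n.
Matching: Σxᵢ = 31 − 13 = 18 and n = 15 − 6 = 9.

n = 9 one-hour windows with total 18 arrivals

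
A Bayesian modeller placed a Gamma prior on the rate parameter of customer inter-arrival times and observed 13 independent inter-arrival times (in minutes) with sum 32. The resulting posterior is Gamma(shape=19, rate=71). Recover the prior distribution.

Gamma(shape=6, rate=39)

For an exponential likelihood with a Gamma(α, β) prior on the rate, n observations with total T give posterior Gamma(α+n, β+T).
So α = 19 − 13 = 6 and β = 71 − 32 = 39.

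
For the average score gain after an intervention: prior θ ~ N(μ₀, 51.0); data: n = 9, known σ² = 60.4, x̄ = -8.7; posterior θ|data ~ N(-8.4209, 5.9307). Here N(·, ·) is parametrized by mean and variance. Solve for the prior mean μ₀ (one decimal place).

μ₀ = -6.3

The posterior mean is a precision-weighted average: μ_n = (τ₀μ₀ + τ_data·x̄)/(τ₀+τ_data), with τ₀=1/σ₀² and τ_data=n/σ².
Here τ₀ = 1/51.0 = 0.019608 and τ_data = 9/60.4 = 0.149007, so τ_n = 0.168615.
Rearranging for μ₀: μ₀ = (μ_n·τ_n − τ_data·x̄)/τ₀ = (-8.4209·0.168615 − 0.149007·-8.7) / 0.019608 = -0.123529/0.019608 ≈ -6.3.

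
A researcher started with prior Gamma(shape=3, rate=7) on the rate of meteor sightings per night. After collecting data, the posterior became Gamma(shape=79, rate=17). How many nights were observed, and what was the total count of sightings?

n = 10 nights with total 76 sightings

A Gamma(α, β) prior (rate parametrization) on a Poisson rate with n observations summing to S gives posterior Gamma(α+S, β+n).
Matching: Σxᵢ = 79 − 3 = 76 and n = 17 − 7 = 10.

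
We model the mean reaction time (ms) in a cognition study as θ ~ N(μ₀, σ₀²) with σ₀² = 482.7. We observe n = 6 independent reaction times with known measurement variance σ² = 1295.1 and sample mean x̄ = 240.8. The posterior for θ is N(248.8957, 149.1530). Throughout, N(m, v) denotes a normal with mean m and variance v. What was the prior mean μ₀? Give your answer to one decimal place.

μ₀ = 267.0

The posterior mean is a precision-weighted average: μ_n = (τ₀μ₀ + τ_data·x̄)/(τ₀+τ_data), with τ₀=1/σ₀² and τ_data=n/σ².
Here τ₀ = 1/482.7 = 0.002072 and τ_data = 6/1295.1 = 0.004633, so τ_n = 0.006705.
Rearranging for μ₀: μ₀ = (μ_n·τ_n − τ_data·x̄)/τ₀ = (248.8957·0.006705 − 0.004633·240.8) / 0.002072 = 0.553219/0.002072 ≈ 267.0.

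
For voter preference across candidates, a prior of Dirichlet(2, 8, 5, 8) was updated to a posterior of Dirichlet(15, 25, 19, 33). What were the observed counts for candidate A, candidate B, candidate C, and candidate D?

counts (13, 17, 14, 25)

For a Dirichlet(α) prior with multinomial counts c, the posterior is Dirichlet(α + c) componentwise.
Counts are posterior − prior componentwise: 15−2=13, 25−8=17, 19−5=14, 33−8=25.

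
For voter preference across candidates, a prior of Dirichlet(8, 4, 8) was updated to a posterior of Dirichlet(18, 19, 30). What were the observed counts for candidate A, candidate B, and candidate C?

counts (10, 15, 22)

For a Dirichlet(α) prior with multinomial counts c, the posterior is Dirichlet(α + c) componentwise.
Counts are posterior − prior componentwise: 18−8=10, 19−4=15, 30−8=22.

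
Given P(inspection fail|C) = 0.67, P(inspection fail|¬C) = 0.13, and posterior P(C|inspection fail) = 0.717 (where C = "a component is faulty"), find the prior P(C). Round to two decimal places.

In odds form, posterior odds = prior odds × likelihood ratio, so prior odds = posterior odds ÷ LR.
Posterior odds = 0.717/(1−0.717) = 2.5336. LR = 0.67/0.13 = 5.1538.
Prior odds = 2.5336/5.1538 = 0.4916, so P(C) = 0.4916/(1+0.4916) ≈ 0.33.

P(C) = 0.33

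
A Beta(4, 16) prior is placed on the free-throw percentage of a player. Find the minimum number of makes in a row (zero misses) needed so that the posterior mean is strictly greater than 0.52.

k = 14

After k makes and 0 misses the posterior is Beta(4+k, 16), with mean (4+k)/(4+16+k).
Set (4+k)/(20+k) > 0.52 and solve: k > (0.52·20 − 4)/(1 − 0.52) = 13.333.
The smallest integer exceeding 13.333 is 14, and checking k=14: (18)/(34) = 0.5294 > 0.52.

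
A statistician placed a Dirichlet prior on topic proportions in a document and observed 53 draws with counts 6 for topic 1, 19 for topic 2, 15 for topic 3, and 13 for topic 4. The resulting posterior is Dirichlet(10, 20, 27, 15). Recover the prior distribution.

Dirichlet(4, 1, 12, 2)

For a Dirichlet(α) prior with multinomial counts c, the posterior is Dirichlet(α + c) componentwise.
Subtract each count from the matching posterior parameter: 10−6=4, 20−19=1, 27−15=12, 15−13=2.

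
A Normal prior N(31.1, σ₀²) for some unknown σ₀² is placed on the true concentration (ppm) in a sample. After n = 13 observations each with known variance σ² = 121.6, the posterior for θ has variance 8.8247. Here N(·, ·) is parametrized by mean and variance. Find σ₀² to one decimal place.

For the Normal–Normal model with known σ², precisions add: τ_n = τ₀ + n/σ².
So 1/σ₀² = 1/8.8247 − 13/121.6 = 0.113318 − 0.106908 = 0.006410.
Hence σ₀² = 1/0.006410 ≈ 156.0.

σ₀² = 156.0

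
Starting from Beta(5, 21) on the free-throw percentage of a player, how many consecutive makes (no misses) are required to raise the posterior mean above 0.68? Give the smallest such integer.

After k makes and 0 misses the posterior is Beta(5+k, 21), with mean (5+k)/(5+21+k).
Set (5+k)/(26+k) > 0.68 and solve: k > (0.68·26 − 5)/(1 − 0.68) = 39.625.
The smallest integer exceeding 39.625 is 40.

k = 40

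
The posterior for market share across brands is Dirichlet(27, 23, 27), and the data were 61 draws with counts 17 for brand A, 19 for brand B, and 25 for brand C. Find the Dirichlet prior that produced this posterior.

Dirichlet(10, 4, 2)

For a Dirichlet(α) prior with multinomial counts c, the posterior is Dirichlet(α + c) componentwise.
Subtract each count from the matching posterior parameter: 27−17=10, 23−19=4, 27−25=2.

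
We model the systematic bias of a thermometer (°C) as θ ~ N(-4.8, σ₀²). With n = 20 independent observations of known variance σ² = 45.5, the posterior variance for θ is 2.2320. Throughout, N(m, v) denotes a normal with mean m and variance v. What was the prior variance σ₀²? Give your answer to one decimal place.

σ₀² = 118.1

Posterior precision equals prior precision plus data precision: 1/σ_n² = 1/σ₀² + n/σ².
So 1/σ₀² = 1/2.2320 − 20/45.5 = 0.448029 − 0.439560 = 0.008469.
Hence σ₀² = 1/0.008469 ≈ 118.1.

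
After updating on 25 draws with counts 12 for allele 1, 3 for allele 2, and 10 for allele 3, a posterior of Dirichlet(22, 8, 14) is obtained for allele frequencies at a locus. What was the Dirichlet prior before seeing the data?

For a Dirichlet(α) prior with multinomial counts c, the posterior is Dirichlet(α + c) componentwise.
Subtract each count from the matching posterior parameter: 22−12=10, 8−3=5, 14−10=4.

Dirichlet(10, 5, 4)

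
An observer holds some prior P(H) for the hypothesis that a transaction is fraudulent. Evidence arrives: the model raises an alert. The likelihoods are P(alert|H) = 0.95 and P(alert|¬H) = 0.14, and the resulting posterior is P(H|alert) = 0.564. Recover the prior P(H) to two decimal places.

Bayes' rule in odds form gives O(H|E) = O(H)·[P(E|H)/P(E|¬H)], hence O(H) = O(H|E)/LR.
Posterior odds = 0.564/(1−0.564) = 1.2936. LR = 0.95/0.14 = 6.7857.
Prior odds = 1.2936/6.7857 = 0.1906, so P(H) = 0.1906/(1+0.1906) ≈ 0.16.

P(H) = 0.16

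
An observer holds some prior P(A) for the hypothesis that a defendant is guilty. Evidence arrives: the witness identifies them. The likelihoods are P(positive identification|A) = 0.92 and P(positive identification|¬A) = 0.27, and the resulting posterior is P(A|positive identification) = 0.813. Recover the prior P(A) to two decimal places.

P(A) = 0.56

Bayes' rule in odds form gives O(A|E) = O(A)·[P(E|A)/P(E|¬A)], hence O(A) = O(A|E)/LR.
Posterior odds = 0.813/(1−0.813) = 4.3476. LR = 0.92/0.27 = 3.4074.
Prior odds = 4.3476/3.4074 = 1.2759, so P(A) = 1.2759/(1+1.2759) ≈ 0.56.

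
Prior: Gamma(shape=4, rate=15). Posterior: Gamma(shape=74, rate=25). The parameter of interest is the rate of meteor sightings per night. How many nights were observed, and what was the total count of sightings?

n = 10 nights with total 70 sightings

A Gamma(α, β) prior (rate parametrization) on a Poisson rate with n observations summing to S gives posterior Gamma(α+S, β+n).
Matching: Σxᵢ = 74 − 4 = 70 and n = 25 − 15 = 10.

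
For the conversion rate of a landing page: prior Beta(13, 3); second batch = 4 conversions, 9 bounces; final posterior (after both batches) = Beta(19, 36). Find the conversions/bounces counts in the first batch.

2 conversions and 24 bounces

Because Beta–binomial updating is additive in the counts, the combined data contributed (α_post−α_prior, β_post−β_prior) successes and failures.
Total across both batches: 19−13=6 conversions, 36−3=33 bounces.
Subtract the second batch: 6−4=2 conversions and 33−9=24 bounces.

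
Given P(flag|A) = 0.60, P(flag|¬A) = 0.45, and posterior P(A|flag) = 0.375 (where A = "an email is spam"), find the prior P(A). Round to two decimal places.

P(A) = 0.31

In odds form, posterior odds = prior odds × likelihood ratio, so prior odds = posterior odds ÷ LR.
Posterior odds = 0.375/(1−0.375) = 0.6000. LR = 0.60/0.45 = 1.3333.
Prior odds = 0.6000/1.3333 = 0.4500, so P(A) = 0.4500/(1+0.4500) ≈ 0.31.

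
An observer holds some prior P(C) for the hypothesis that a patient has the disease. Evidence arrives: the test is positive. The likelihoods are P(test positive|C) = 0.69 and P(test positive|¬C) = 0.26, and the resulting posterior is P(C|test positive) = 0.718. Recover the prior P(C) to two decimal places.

In odds form, posterior odds = prior odds × likelihood ratio, so prior odds = posterior odds ÷ LR.
Posterior odds = 0.718/(1−0.718) = 2.5461. LR = 0.69/0.26 = 2.6538.
Prior odds = 2.5461/2.6538 = 0.9594, so P(C) = 0.9594/(1+0.9594) ≈ 0.49.

P(C) = 0.49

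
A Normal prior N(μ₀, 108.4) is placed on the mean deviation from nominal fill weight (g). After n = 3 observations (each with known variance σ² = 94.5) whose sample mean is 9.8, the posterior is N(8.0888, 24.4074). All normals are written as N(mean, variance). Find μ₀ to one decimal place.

μ₀ = 2.2

The posterior mean is a precision-weighted average: μ_n = (τ₀μ₀ + τ_data·x̄)/(τ₀+τ_data), with τ₀=1/σ₀² and τ_data=n/σ².
Here τ₀ = 1/108.4 = 0.009225 and τ_data = 3/94.5 = 0.031746, so τ_n = 0.040971.
Rearranging for μ₀: μ₀ = (μ_n·τ_n − τ_data·x̄)/τ₀ = (8.0888·0.040971 − 0.031746·9.8) / 0.009225 = 0.020295/0.009225 ≈ 2.2.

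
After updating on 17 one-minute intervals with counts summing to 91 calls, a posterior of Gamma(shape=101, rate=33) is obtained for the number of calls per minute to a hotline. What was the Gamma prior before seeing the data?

Gamma–Poisson conjugacy: posterior shape = α + Σxᵢ, posterior rate = β + n.
So α = 101 − 91 = 10 and β = 33 − 17 = 16.

Gamma(shape=10, rate=16)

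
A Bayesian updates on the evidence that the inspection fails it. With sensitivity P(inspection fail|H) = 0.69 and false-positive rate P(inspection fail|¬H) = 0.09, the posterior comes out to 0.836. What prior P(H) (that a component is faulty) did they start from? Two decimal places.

P(H) = 0.40

In odds form, posterior odds = prior odds × likelihood ratio, so prior odds = posterior odds ÷ LR.
Posterior odds = 0.836/(1−0.836) = 5.0976. LR = 0.69/0.09 = 7.6667.
Prior odds = 5.0976/7.6667 = 0.6649, so P(H) = 0.6649/(1+0.6649) ≈ 0.40.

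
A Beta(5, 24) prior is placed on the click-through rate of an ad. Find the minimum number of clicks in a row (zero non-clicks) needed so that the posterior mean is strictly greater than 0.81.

k = 98

After k clicks and 0 non-clicks the posterior is Beta(5+k, 24), with mean (5+k)/(5+24+k).
Set (5+k)/(29+k) > 0.81 and solve: k > (0.81·29 − 5)/(1 − 0.81) = 97.316.
The smallest integer exceeding 97.316 is 98, and checking k=98: (103)/(127) = 0.8110 > 0.81.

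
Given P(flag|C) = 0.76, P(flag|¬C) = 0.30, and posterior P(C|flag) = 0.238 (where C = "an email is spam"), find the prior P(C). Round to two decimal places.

P(C) = 0.11

Bayes' rule in odds form gives O(C|E) = O(C)·[P(E|C)/P(E|¬C)], hence O(C) = O(C|E)/LR.
Posterior odds = 0.238/(1−0.238) = 0.3123. LR = 0.76/0.30 = 2.5333.
Prior odds = 0.3123/2.5333 = 0.1233, so P(C) = 0.1233/(1+0.1233) ≈ 0.11.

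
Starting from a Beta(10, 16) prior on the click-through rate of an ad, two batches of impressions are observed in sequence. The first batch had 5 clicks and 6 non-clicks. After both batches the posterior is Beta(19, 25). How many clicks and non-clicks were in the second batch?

Sequential conjugate updates are equivalent to a single update on the pooled data, so total successes = posterior α − prior α and total failures = posterior β − prior β.
Total across both batches: 19−10=9 clicks, 25−16=9 non-clicks.
Subtract the first batch: 9−5=4 clicks and 9−6=3 non-clicks.

4 clicks and 3 non-clicks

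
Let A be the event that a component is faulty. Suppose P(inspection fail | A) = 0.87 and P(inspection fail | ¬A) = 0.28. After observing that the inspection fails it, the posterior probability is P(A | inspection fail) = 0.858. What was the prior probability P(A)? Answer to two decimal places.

In odds form, posterior odds = prior odds × likelihood ratio, so prior odds = posterior odds ÷ LR.
Posterior odds = 0.858/(1−0.858) = 6.0423. LR = 0.87/0.28 = 3.1071.
Prior odds = 6.0423/3.1071 = 1.9447, so P(A) = 1.9447/(1+1.9447) ≈ 0.66.

P(A) = 0.66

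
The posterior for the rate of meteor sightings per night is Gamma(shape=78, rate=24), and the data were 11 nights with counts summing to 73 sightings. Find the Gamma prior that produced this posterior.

Gamma(shape=5, rate=13)

Gamma–Poisson conjugacy: posterior shape = α + Σxᵢ, posterior rate = β + n.
So α = 78 − 73 = 5 and β = 24 − 11 = 13.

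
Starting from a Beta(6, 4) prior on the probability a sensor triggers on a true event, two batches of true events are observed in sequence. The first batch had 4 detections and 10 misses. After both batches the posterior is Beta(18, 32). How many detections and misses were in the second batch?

8 detections and 18 misses

Because Beta–binomial updating is additive in the counts, the combined data contributed (α_post−α_prior, β_post−β_prior) successes and failures.
Total across both batches: 18−6=12 detections, 32−4=28 misses.
Subtract the first batch: 12−4=8 detections and 28−10=18 misses.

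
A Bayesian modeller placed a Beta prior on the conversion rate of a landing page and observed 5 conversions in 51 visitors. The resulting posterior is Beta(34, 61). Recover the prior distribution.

Beta(29, 15)

Under Beta–binomial conjugacy the posterior parameters are (α+s, β+f).
Subtract the data counts: 34−5=29, 61−46=15.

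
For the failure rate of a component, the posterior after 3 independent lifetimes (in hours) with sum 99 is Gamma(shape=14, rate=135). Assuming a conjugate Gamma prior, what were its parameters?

Gamma(shape=11, rate=36)

For an exponential likelihood with a Gamma(α, β) prior on the rate, n observations with total T give posterior Gamma(α+n, β+T).
So α = 14 − 3 = 11 and β = 135 − 99 = 36.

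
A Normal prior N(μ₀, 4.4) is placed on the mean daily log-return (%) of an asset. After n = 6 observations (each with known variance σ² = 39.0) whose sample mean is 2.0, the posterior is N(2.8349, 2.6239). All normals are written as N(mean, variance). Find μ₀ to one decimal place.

μ₀ = 3.4

With known observation variance, the Normal–Normal posterior has precision τ_n = τ₀ + n/σ² and mean μ_n = (τ₀μ₀ + (n/σ²)x̄)/τ_n.
Here τ₀ = 1/4.4 = 0.227273 and τ_data = 6/39.0 = 0.153846, so τ_n = 0.381119.
Rearranging for μ₀: μ₀ = (μ_n·τ_n − τ_data·x̄)/τ₀ = (2.8349·0.381119 − 0.153846·2.0) / 0.227273 = 0.772742/0.227273 ≈ 3.4.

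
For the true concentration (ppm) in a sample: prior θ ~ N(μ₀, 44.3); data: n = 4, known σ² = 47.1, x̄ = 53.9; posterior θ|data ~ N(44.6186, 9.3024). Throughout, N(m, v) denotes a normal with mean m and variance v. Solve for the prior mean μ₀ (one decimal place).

With known observation variance, the Normal–Normal posterior has precision τ_n = τ₀ + n/σ² and mean μ_n = (τ₀μ₀ + (n/σ²)x̄)/τ_n.
Here τ₀ = 1/44.3 = 0.022573 and τ_data = 4/47.1 = 0.084926, so τ_n = 0.107499.
Rearranging for μ₀: μ₀ = (μ_n·τ_n − τ_data·x̄)/τ₀ = (44.6186·0.107499 − 0.084926·53.9) / 0.022573 = 0.218943/0.022573 ≈ 9.7.

μ₀ = 9.7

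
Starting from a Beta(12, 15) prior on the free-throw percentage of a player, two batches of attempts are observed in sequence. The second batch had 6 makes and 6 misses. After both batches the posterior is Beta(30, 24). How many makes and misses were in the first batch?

Because Beta–binomial updating is additive in the counts, the combined data contributed (α_post−α_prior, β_post−β_prior) successes and failures.
Total across both batches: 30−12=18 makes, 24−15=9 misses.
Subtract the second batch: 18−6=12 makes and 9−6=3 misses.

12 makes and 3 misses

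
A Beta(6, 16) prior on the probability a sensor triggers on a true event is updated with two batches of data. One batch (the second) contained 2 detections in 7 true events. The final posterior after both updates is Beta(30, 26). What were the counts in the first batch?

Because Beta–binomial updating is additive in the counts, the combined data contributed (α_post−α_prior, β_post−β_prior) successes and failures.
Total across both batches: 30−6=24 detections, 26−16=10 misses.
Subtract the second batch: 24−2=22 detections and 10−5=5 misses.

22 detections and 5 misses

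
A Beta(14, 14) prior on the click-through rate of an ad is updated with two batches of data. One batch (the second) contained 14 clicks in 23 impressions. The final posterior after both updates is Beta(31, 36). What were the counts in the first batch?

3 clicks and 13 non-clicks

Because Beta–binomial updating is additive in the counts, the combined data contributed (α_post−α_prior, β_post−β_prior) successes and failures.
Total across both batches: 31−14=17 clicks, 36−14=22 non-clicks.
Subtract the second batch: 17−14=3 clicks and 22−9=13 non-clicks.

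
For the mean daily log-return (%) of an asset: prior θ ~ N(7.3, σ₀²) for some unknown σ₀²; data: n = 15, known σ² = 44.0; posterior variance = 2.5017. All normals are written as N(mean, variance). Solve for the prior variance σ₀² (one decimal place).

σ₀² = 17.0

For the Normal–Normal model with known σ², precisions add: τ_n = τ₀ + n/σ².
So 1/σ₀² = 1/2.5017 − 15/44.0 = 0.399728 − 0.340909 = 0.058819.
Hence σ₀² = 1/0.058819 ≈ 17.0.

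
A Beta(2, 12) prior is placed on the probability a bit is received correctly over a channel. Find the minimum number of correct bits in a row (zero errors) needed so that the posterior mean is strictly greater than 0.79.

k = 44

After k correct bits and 0 errors the posterior is Beta(2+k, 12), with mean (2+k)/(2+12+k).
Set (2+k)/(14+k) > 0.79 and solve: k > (0.79·14 − 2)/(1 − 0.79) = 43.143.
The smallest integer exceeding 43.143 is 44.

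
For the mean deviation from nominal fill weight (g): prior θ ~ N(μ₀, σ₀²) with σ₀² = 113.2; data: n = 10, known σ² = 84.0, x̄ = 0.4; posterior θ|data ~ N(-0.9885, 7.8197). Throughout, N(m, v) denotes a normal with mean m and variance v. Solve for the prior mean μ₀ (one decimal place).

The posterior mean is a precision-weighted average: μ_n = (τ₀μ₀ + τ_data·x̄)/(τ₀+τ_data), with τ₀=1/σ₀² and τ_data=n/σ².
Here τ₀ = 1/113.2 = 0.008834 and τ_data = 10/84.0 = 0.119048, so τ_n = 0.127882.
Rearranging for μ₀: μ₀ = (μ_n·τ_n − τ_data·x̄)/τ₀ = (-0.9885·0.127882 − 0.119048·0.4) / 0.008834 = -0.174031/0.008834 ≈ -19.7.

μ₀ = -19.7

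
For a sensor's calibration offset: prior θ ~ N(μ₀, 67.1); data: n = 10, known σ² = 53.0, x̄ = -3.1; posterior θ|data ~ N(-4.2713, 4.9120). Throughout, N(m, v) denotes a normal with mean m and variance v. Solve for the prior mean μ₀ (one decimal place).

μ₀ = -19.1

The posterior mean is a precision-weighted average: μ_n = (τ₀μ₀ + τ_data·x̄)/(τ₀+τ_data), with τ₀=1/σ₀² and τ_data=n/σ².
Here τ₀ = 1/67.1 = 0.014903 and τ_data = 10/53.0 = 0.188679, so τ_n = 0.203582.
Rearranging for μ₀: μ₀ = (μ_n·τ_n − τ_data·x̄)/τ₀ = (-4.2713·0.203582 − 0.188679·-3.1) / 0.014903 = -0.284655/0.014903 ≈ -19.1.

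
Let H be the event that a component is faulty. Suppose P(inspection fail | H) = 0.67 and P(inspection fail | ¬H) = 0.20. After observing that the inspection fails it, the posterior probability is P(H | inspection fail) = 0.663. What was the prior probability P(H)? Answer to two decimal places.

In odds form, posterior odds = prior odds × likelihood ratio, so prior odds = posterior odds ÷ LR.
Posterior odds = 0.663/(1−0.663) = 1.9674. LR = 0.67/0.20 = 3.3500.
Prior odds = 1.9674/3.3500 = 0.5873, so P(H) = 0.5873/(1+0.5873) ≈ 0.37.

P(H) = 0.37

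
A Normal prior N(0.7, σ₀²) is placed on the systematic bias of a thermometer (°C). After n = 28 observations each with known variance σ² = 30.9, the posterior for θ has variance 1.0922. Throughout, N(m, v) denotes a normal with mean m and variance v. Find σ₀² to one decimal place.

σ₀² = 106.0

For the Normal–Normal model with known σ², precisions add: τ_n = τ₀ + n/σ².
So 1/σ₀² = 1/1.0922 − 28/30.9 = 0.915583 − 0.906149 = 0.009434.
Hence σ₀² = 1/0.009434 ≈ 106.0.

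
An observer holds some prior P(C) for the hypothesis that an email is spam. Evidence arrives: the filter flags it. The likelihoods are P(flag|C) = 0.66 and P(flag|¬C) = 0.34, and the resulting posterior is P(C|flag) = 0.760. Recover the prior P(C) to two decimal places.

P(C) = 0.62

Bayes' rule in odds form gives O(C|E) = O(C)·[P(E|C)/P(E|¬C)], hence O(C) = O(C|E)/LR.
Posterior odds = 0.760/(1−0.760) = 3.1667. LR = 0.66/0.34 = 1.9412.
Prior odds = 3.1667/1.9412 = 1.6313, so P(C) = 1.6313/(1+1.6313) ≈ 0.62.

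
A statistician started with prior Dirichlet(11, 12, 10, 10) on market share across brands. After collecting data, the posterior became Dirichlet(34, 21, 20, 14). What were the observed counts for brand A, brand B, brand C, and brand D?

For a Dirichlet(α) prior with multinomial counts c, the posterior is Dirichlet(α + c) componentwise.
Counts are posterior − prior componentwise: 34−11=23, 21−12=9, 20−10=10, 14−10=4.

counts (23, 9, 10, 4)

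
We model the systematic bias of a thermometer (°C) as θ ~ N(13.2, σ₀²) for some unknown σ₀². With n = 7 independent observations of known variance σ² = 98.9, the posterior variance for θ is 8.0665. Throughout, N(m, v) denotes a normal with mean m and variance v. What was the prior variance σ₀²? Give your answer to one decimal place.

σ₀² = 18.8

For the Normal–Normal model with known σ², precisions add: τ_n = τ₀ + n/σ².
So 1/σ₀² = 1/8.0665 − 7/98.9 = 0.123970 − 0.070779 = 0.053191.
Hence σ₀² = 1/0.053191 ≈ 18.8.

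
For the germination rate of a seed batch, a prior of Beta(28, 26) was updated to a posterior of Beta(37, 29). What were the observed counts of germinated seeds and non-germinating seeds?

9 germinated seeds and 3 non-germinating seeds

Beta is conjugate to the binomial likelihood: posterior = Beta(α+s, β+f).
Match parameters: s=37−28=9, f=29−26=3.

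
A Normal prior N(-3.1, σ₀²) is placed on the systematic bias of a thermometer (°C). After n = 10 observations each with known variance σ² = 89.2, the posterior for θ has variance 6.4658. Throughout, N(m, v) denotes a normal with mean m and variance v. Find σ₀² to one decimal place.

Posterior precision equals prior precision plus data precision: 1/σ_n² = 1/σ₀² + n/σ².
So 1/σ₀² = 1/6.4658 − 10/89.2 = 0.154660 − 0.112108 = 0.042552.
Hence σ₀² = 1/0.042552 ≈ 23.5.

σ₀² = 23.5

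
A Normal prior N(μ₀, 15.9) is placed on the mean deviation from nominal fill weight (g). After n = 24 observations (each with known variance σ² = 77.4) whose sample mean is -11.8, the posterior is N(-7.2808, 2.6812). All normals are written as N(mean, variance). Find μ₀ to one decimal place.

The posterior mean is a precision-weighted average: μ_n = (τ₀μ₀ + τ_data·x̄)/(τ₀+τ_data), with τ₀=1/σ₀² and τ_data=n/σ².
Here τ₀ = 1/15.9 = 0.062893 and τ_data = 24/77.4 = 0.310078, so τ_n = 0.372971.
Rearranging for μ₀: μ₀ = (μ_n·τ_n − τ_data·x̄)/τ₀ = (-7.2808·0.372971 − 0.310078·-11.8) / 0.062893 = 0.943393/0.062893 ≈ 15.0.

μ₀ = 15.0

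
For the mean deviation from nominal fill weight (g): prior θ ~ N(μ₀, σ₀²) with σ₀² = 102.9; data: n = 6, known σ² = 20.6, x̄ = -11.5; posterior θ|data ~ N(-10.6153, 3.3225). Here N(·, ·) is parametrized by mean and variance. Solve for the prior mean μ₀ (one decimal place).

The posterior mean is a precision-weighted average: μ_n = (τ₀μ₀ + τ_data·x̄)/(τ₀+τ_data), with τ₀=1/σ₀² and τ_data=n/σ².
Here τ₀ = 1/102.9 = 0.009718 and τ_data = 6/20.6 = 0.291262, so τ_n = 0.300980.
Rearranging for μ₀: μ₀ = (μ_n·τ_n − τ_data·x̄)/τ₀ = (-10.6153·0.300980 − 0.291262·-11.5) / 0.009718 = 0.154520/0.009718 ≈ 15.9.

μ₀ = 15.9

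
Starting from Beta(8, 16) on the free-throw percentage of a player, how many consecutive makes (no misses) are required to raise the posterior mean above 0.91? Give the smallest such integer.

k = 154

After k makes and 0 misses the posterior is Beta(8+k, 16), with mean (8+k)/(8+16+k).
Set (8+k)/(24+k) > 0.91 and solve: k > (0.91·24 − 8)/(1 − 0.91) = 153.778.
The smallest integer exceeding 153.778 is 154.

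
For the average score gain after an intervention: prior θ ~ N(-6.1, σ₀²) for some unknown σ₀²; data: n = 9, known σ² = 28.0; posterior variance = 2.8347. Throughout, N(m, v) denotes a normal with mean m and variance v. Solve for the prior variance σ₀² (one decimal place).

For the Normal–Normal model with known σ², precisions add: τ_n = τ₀ + n/σ².
So 1/σ₀² = 1/2.8347 − 9/28.0 = 0.352771 − 0.321429 = 0.031342.
Hence σ₀² = 1/0.031342 ≈ 31.9.

σ₀² = 31.9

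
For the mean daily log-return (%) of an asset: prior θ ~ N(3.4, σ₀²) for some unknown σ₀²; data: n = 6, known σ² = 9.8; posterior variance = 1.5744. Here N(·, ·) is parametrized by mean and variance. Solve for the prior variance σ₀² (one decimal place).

σ₀² = 43.6

Posterior precision equals prior precision plus data precision: 1/σ_n² = 1/σ₀² + n/σ².
So 1/σ₀² = 1/1.5744 − 6/9.8 = 0.635163 − 0.612245 = 0.022918.
Hence σ₀² = 1/0.022918 ≈ 43.6.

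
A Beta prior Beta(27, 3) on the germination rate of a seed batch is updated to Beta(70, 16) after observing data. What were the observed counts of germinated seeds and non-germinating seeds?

Beta is conjugate to the binomial likelihood: posterior = Beta(a+s, b+f).
So s = 70 − 27 = 43 and f = 16 − 3 = 13.

43 germinated seeds and 13 non-germinating seeds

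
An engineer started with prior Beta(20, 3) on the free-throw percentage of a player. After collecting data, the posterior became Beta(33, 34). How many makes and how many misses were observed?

13 makes and 31 misses

A Beta(a, b) prior with s successes and f failures in binomial data gives a Beta(a+s, b+f) posterior.
Match parameters: s=33−20=13, f=34−3=31.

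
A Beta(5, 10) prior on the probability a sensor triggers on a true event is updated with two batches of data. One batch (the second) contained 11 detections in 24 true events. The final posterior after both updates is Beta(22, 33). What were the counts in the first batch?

6 detections and 10 misses

Sequential conjugate updates are equivalent to a single update on the pooled data, so total successes = posterior α − prior α and total failures = posterior β − prior β.
Total across both batches: 22−5=17 detections, 33−10=23 misses.
Subtract the second batch: 17−11=6 detections and 23−13=10 misses.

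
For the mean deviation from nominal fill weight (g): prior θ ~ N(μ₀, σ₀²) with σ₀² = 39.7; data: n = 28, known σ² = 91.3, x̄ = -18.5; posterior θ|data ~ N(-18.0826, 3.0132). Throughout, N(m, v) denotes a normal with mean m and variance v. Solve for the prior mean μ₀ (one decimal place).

With known observation variance, the Normal–Normal posterior has precision τ_n = τ₀ + n/σ² and mean μ_n = (τ₀μ₀ + (n/σ²)x̄)/τ_n.
Here τ₀ = 1/39.7 = 0.025189 and τ_data = 28/91.3 = 0.306681, so τ_n = 0.331870.
Rearranging for μ₀: μ₀ = (μ_n·τ_n − τ_data·x̄)/τ₀ = (-18.0826·0.331870 − 0.306681·-18.5) / 0.025189 = -0.327474/0.025189 ≈ -13.0.

μ₀ = -13.0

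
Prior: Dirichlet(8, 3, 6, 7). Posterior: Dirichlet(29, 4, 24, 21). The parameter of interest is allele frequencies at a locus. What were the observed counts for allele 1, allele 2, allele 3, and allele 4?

counts (21, 1, 18, 14)

For a Dirichlet(α) prior with multinomial counts c, the posterior is Dirichlet(α + c) componentwise.
Counts are posterior − prior componentwise: 29−8=21, 4−3=1, 24−6=18, 21−7=14.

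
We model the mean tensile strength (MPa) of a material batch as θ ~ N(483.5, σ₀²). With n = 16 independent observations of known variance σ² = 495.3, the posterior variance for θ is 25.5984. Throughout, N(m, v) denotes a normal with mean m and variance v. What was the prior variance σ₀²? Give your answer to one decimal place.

σ₀² = 147.9

For the Normal–Normal model with known σ², precisions add: τ_n = τ₀ + n/σ².
So 1/σ₀² = 1/25.5984 − 16/495.3 = 0.039065 − 0.032304 = 0.006761.
Hence σ₀² = 1/0.006761 ≈ 147.9.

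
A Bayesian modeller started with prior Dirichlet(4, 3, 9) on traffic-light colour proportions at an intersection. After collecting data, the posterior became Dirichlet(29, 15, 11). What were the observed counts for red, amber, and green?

For a Dirichlet(α) prior with multinomial counts c, the posterior is Dirichlet(α + c) componentwise.
Counts are posterior − prior componentwise: 29−4=25, 15−3=12, 11−9=2.

counts (25, 12, 2)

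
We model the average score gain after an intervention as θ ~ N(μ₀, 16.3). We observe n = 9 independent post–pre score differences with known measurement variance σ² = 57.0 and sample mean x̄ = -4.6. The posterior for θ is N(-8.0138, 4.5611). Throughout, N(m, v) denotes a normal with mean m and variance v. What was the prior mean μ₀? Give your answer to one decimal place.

With known observation variance, the Normal–Normal posterior has precision τ_n = τ₀ + n/σ² and mean μ_n = (τ₀μ₀ + (n/σ²)x̄)/τ_n.
Here τ₀ = 1/16.3 = 0.061350 and τ_data = 9/57.0 = 0.157895, so τ_n = 0.219245.
Rearranging for μ₀: μ₀ = (μ_n·τ_n − τ_data·x̄)/τ₀ = (-8.0138·0.219245 − 0.157895·-4.6) / 0.061350 = -1.030669/0.061350 ≈ -16.8.

μ₀ = -16.8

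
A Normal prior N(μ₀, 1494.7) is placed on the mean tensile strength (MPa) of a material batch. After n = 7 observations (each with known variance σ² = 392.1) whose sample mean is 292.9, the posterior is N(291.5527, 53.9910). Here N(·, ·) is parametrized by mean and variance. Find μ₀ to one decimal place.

With known observation variance, the Normal–Normal posterior has precision τ_n = τ₀ + n/σ² and mean μ_n = (τ₀μ₀ + (n/σ²)x̄)/τ_n.
Here τ₀ = 1/1494.7 = 0.000669 and τ_data = 7/392.1 = 0.017853, so τ_n = 0.018522.
Rearranging for μ₀: μ₀ = (μ_n·τ_n − τ_data·x̄)/τ₀ = (291.5527·0.018522 − 0.017853·292.9) / 0.000669 = 0.170995/0.000669 ≈ 255.6.

μ₀ = 255.6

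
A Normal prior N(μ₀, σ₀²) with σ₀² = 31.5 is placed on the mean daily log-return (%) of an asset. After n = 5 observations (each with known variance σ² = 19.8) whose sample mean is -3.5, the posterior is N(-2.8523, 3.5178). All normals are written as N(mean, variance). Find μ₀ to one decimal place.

μ₀ = 2.3

The posterior mean is a precision-weighted average: μ_n = (τ₀μ₀ + τ_data·x̄)/(τ₀+τ_data), with τ₀=1/σ₀² and τ_data=n/σ².
Here τ₀ = 1/31.5 = 0.031746 and τ_data = 5/19.8 = 0.252525, so τ_n = 0.284271.
Rearranging for μ₀: μ₀ = (μ_n·τ_n − τ_data·x̄)/τ₀ = (-2.8523·0.284271 − 0.252525·-3.5) / 0.031746 = 0.073011/0.031746 ≈ 2.3.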